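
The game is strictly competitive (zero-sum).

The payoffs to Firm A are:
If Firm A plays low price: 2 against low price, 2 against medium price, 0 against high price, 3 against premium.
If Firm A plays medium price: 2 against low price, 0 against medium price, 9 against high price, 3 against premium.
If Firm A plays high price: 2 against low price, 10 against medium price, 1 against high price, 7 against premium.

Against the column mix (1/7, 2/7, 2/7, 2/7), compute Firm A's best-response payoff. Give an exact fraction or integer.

38/7

low price: (2)·(1/7) + (2)·(2/7) + (0)·(2/7) + (3)·(2/7) = 12/7.
medium price: (2)·(1/7) + (0)·(2/7) + (9)·(2/7) + (3)·(2/7) = 26/7.
high price: (2)·(1/7) + (10)·(2/7) + (1)·(2/7) + (7)·(2/7) = 38/7.
The best pure response is high price with expected payoff 38/7.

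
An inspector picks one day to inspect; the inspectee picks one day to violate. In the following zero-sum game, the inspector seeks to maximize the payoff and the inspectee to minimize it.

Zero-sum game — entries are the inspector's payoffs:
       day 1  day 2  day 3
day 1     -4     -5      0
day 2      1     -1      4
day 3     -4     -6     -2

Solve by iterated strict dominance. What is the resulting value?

-1

Row day 3 is strictly dominated by row day 2 (1>-4, -1>-6, 4>-2); eliminate day 3.
Column day 1 is strictly dominated by day 2 for the inspectee (-5<-4, -1<1); eliminate day 1.
Row day 1 is strictly dominated by row day 2 (-1>-5, 4>0); eliminate day 1.
Column day 3 is strictly dominated by day 2 for the inspectee (-1<4); eliminate day 3.
Only (day 2, day 2) remains, with payoff -1.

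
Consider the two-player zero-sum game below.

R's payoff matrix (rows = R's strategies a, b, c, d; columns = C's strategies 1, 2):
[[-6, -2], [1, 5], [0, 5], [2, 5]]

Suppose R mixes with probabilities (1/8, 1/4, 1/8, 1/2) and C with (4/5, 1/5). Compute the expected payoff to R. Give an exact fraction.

Against (4/5, 1/5), each row's expected payoff is a: -26/5; b: 9/5; c: 1; d: 13/5.
Taking the (1/8, 1/4, 1/8, 1/2)-weighted average: (1/8)·(-26/5) + (1/4)·(9/5) + (1/8)·(1) + (1/2)·(13/5) = 49/40.

49/40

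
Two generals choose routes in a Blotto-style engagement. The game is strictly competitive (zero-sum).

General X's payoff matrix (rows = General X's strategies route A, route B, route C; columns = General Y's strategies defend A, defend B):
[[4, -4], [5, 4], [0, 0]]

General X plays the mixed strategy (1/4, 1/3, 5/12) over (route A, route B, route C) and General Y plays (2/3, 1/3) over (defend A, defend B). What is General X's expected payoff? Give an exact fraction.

Against (2/3, 1/3), each row's expected payoff is route A: 4/3; route B: 14/3; route C: 0.
Taking the (1/4, 1/3, 5/12)-weighted average: (1/4)·(4/3) + (1/3)·(14/3) + (5/12)·(0) = 17/9.

17/9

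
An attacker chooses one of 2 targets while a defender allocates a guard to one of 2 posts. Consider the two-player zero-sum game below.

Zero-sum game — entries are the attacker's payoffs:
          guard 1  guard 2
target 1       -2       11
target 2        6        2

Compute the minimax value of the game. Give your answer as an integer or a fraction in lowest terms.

70/17

Row minima are -2 and 2, so the attacker's maximin is 2; column maxima are 6 and 11, so the defender's minimax is 6. These differ, so the equilibrium is in mixed strategies.
Let the attacker play target 1 with probability p. The defender is indifferent when −2p + 6(1−p) = 11p + 2(1−p), giving p = 4/17.
Let the defender play guard 1 with probability q. The attacker is indifferent when −2q + 11(1−q) = 6q + 2(1−q), giving q = 9/17.
The value is -2·(9/17) + (11)·(8/17) = 70/17.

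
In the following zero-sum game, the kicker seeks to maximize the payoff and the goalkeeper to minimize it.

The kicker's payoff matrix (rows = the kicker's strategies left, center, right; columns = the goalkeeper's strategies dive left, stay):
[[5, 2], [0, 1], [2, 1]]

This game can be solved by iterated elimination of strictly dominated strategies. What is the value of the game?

2

Row right is strictly dominated by row left (5>2, 2>1); eliminate right.
Row center is strictly dominated by row left (5>0, 2>1); eliminate center.
Column dive left is strictly dominated by stay for the goalkeeper (2<5); eliminate dive left.
Only (left, stay) remains, with payoff 2.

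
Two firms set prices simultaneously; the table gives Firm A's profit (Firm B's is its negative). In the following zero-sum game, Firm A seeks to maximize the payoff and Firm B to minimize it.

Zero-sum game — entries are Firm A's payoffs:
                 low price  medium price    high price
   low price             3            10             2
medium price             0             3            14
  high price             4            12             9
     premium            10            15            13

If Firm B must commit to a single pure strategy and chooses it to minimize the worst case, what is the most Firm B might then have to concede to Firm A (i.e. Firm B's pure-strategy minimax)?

10

The worst case (largest entry) in each column is low price: 10, medium price: 15, high price: 14.
The best (smallest) of these is 10.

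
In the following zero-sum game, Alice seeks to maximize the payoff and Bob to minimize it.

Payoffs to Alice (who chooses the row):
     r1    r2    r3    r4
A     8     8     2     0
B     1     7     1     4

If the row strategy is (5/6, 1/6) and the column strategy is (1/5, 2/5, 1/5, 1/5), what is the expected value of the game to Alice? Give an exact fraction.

Against (1/5, 2/5, 1/5, 1/5), each row's expected payoff is A: 26/5; B: 4.
Taking the (5/6, 1/6)-weighted average: (5/6)·(26/5) + (1/6)·(4) = 5.

5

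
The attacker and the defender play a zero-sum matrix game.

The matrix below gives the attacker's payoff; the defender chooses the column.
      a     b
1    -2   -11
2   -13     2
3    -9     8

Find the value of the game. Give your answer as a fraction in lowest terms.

Row 2 is strictly dominated by row 3, so the attacker never plays it.
The remaining 2×2 game on (1, 3) × (a, b) has no saddle point. Let the attacker play 1 with probability p; indifference gives −2p − 9(1−p) = −11p + 8(1−p), so p = 17/26.
Similarly the defender's optimal q on a is 19/26, and the value is -2·(19/26) + (-11)·(7/26) = -115/26.

-115/26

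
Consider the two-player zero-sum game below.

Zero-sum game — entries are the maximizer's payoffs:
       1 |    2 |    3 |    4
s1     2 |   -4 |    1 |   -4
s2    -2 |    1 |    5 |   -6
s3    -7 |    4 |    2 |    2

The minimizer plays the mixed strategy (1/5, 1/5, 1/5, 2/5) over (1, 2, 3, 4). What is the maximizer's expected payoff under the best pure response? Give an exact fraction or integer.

3/5

s1: (2)·(1/5) + (-4)·(1/5) + (1)·(1/5) + (-4)·(2/5) = -9/5.
s2: (-2)·(1/5) + (1)·(1/5) + (5)·(1/5) + (-6)·(2/5) = -8/5.
s3: (-7)·(1/5) + (4)·(1/5) + (2)·(1/5) + (2)·(2/5) = 3/5.
The best pure response is s3 with expected payoff 3/5.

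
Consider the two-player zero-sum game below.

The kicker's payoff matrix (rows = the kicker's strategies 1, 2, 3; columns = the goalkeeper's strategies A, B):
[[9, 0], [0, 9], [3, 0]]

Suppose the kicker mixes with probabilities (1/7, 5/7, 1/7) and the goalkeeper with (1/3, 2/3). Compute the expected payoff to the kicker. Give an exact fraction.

Against (1/3, 2/3), each row's expected payoff is 1: 3; 2: 6; 3: 1.
Taking the (1/7, 5/7, 1/7)-weighted average: (1/7)·(3) + (5/7)·(6) + (1/7)·(1) = 34/7.

34/7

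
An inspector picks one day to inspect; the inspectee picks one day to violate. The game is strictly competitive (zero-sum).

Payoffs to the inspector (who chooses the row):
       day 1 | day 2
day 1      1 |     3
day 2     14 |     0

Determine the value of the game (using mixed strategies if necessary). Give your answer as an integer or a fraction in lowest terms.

21/8

Row minima are 1 and 0, so the inspector's maximin is 1; column maxima are 14 and 3, so the inspectee's minimax is 3. These differ, so the equilibrium is in mixed strategies.
Let the inspector play day 1 with probability p. The inspectee is indifferent when p + 14(1−p) = 3p, giving p = 7/8.
Let the inspectee play day 1 with probability q. The inspector is indifferent when q + 3(1−q) = 14q, giving q = 3/16.
The value is 1·(3/16) + (3)·(13/16) = 21/8.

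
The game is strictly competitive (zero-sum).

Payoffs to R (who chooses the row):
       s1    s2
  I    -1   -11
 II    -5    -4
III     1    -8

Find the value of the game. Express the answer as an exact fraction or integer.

-22/5

Row I is strictly dominated by row III, so R never plays it.
The remaining 2×2 game on (II, III) × (s1, s2) has no saddle point. Let R play II with probability p; indifference gives −5p + (1−p) = −4p − 8(1−p), so p = 9/10.
Similarly C's optimal q on s1 is 2/5, and the value is -5·(2/5) + (-4)·(3/5) = -22/5.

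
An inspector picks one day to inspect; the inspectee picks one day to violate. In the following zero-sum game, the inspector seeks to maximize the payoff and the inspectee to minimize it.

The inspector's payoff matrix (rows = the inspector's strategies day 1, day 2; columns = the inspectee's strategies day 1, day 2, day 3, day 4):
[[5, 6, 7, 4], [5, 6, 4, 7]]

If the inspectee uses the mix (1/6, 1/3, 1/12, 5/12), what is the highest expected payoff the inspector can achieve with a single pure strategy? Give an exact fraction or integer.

73/12

day 1: (5)·(1/6) + (6)·(1/3) + (7)·(1/12) + (4)·(5/12) = 61/12.
day 2: (5)·(1/6) + (6)·(1/3) + (4)·(1/12) + (7)·(5/12) = 73/12.
The best pure response is day 2 with expected payoff 73/12.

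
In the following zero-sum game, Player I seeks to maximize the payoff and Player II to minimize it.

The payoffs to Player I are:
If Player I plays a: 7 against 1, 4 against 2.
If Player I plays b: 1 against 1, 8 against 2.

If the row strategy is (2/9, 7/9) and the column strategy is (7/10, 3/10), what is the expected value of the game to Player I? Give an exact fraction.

113/30

Against (7/10, 3/10), each row's expected payoff is a: 61/10; b: 31/10.
Taking the (2/9, 7/9)-weighted average: (2/9)·(61/10) + (7/9)·(31/10) = 113/30.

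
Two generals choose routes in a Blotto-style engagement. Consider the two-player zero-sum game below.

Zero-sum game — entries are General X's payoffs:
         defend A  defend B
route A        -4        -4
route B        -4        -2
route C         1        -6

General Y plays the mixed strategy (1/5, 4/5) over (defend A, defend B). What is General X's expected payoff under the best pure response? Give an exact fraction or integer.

-12/5

route A: (-4)·(1/5) + (-4)·(4/5) = -4.
route B: (-4)·(1/5) + (-2)·(4/5) = -12/5.
route C: (1)·(1/5) + (-6)·(4/5) = -23/5.
The best pure response is route B with expected payoff -12/5.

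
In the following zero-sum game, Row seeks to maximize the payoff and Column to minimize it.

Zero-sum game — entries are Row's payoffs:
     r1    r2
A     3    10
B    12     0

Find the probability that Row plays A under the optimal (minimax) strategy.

Row minima are 3 and 0, so Row's maximin is 3; column maxima are 12 and 10, so Column's minimax is 10. These differ, so the equilibrium is in mixed strategies.
Let Row play A with probability p. Column is indifferent when 3p + 12(1−p) = 10p, giving p = 12/19.

12/19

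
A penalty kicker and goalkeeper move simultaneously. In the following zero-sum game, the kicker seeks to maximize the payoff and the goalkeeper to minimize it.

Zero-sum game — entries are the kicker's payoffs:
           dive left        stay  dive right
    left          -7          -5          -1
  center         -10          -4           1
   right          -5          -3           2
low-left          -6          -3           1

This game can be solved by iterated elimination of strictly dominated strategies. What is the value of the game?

Row center is strictly dominated by row right (-5>-10, -3>-4, 2>1); eliminate center.
Column stay is strictly dominated by dive left for the goalkeeper (-7<-5, -5<-3, -6<-3); eliminate stay.
Row low-left is strictly dominated by row right (-5>-6, 2>1); eliminate low-left.
Column dive right is strictly dominated by dive left for the goalkeeper (-7<-1, -5<2); eliminate dive right.
Row left is strictly dominated by row right (-5>-7); eliminate left.
Only (right, dive left) remains, with payoff -5.

-5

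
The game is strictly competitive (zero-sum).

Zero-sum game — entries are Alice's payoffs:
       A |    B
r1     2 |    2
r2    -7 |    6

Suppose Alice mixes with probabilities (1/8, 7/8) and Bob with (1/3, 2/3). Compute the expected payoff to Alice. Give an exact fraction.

Against (1/3, 2/3), each row's expected payoff is r1: 2; r2: 5/3.
Taking the (1/8, 7/8)-weighted average: (1/8)·(2) + (7/8)·(5/3) = 41/24.

41/24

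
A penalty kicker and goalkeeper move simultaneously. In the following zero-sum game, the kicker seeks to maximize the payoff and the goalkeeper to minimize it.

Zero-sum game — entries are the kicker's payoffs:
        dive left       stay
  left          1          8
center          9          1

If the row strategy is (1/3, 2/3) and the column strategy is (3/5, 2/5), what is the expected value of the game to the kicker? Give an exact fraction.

77/15

Against (3/5, 2/5), each row's expected payoff is left: 19/5; center: 29/5.
Taking the (1/3, 2/3)-weighted average: (1/3)·(19/5) + (2/3)·(29/5) = 77/15.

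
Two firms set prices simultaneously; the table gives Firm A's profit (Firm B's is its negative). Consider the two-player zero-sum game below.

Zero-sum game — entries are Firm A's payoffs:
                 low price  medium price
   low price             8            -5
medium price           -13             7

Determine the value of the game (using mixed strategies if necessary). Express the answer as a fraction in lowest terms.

-3/11

Row minima are -5 and -13, so Firm A's maximin is -5; column maxima are 8 and 7, so Firm B's minimax is 7. These differ, so the equilibrium is in mixed strategies.
Let Firm A play low price with probability p. Firm B is indifferent when 8p − 13(1−p) = −5p + 7(1−p), giving p = 20/33.
Let Firm B play low price with probability q. Firm A is indifferent when 8q − 5(1−q) = −13q + 7(1−q), giving q = 4/11.
The value is 8·(4/11) + (-5)·(7/11) = -3/11.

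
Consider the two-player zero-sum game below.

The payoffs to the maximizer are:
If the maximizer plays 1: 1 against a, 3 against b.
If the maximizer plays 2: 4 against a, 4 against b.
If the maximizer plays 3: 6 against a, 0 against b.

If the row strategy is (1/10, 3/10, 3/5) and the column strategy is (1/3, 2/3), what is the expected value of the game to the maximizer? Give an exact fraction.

79/30

Against (1/3, 2/3), each row's expected payoff is 1: 7/3; 2: 4; 3: 2.
Taking the (1/10, 3/10, 3/5)-weighted average: (1/10)·(7/3) + (3/10)·(4) + (3/5)·(2) = 79/30.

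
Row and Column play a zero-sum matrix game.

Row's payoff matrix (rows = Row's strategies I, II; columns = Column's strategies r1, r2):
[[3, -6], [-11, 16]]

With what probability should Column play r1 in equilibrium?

Row minima are -6 and -11, so Row's maximin is -6; column maxima are 3 and 16, so Column's minimax is 3. These differ, so the equilibrium is in mixed strategies.
Let Column play r1 with probability q. Row is indifferent when 3q − 6(1−q) = −11q + 16(1−q), giving q = 11/18.

11/18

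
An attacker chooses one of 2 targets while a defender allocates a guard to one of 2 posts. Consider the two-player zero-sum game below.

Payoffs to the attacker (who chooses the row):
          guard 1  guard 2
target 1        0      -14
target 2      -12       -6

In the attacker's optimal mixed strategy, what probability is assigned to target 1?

3/10

Row minima are -14 and -12, so the attacker's maximin is -12; column maxima are 0 and -6, so the defender's minimax is -6. These differ, so the equilibrium is in mixed strategies.
Let the attacker play target 1 with probability p. The defender is indifferent when −12(1−p) = −14p − 6(1−p), giving p = 3/10.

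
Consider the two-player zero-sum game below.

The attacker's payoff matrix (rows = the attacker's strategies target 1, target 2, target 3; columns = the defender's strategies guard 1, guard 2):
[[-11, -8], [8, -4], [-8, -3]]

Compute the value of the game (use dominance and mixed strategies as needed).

-56/17

Row target 1 is strictly dominated by row target 3, so the attacker never plays it.
The remaining 2×2 game on (target 2, target 3) × (guard 1, guard 2) has no saddle point. Let the attacker play target 2 with probability p; indifference gives 8p − 8(1−p) = −4p − 3(1−p), so p = 5/17.
Similarly the defender's optimal q on guard 1 is 1/17, and the value is 8·(1/17) + (-4)·(16/17) = -56/17.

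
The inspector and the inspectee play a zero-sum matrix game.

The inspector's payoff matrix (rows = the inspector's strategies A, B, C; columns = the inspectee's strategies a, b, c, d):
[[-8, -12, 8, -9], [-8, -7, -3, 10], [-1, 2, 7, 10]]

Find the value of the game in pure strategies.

-1

Row minima: -12, -8, -1 → the inspector's maximin is -1.
Column maxima: -1, 2, 8, 10 → the inspectee's minimax is -1.
They coincide at (C, a), so the value is -1.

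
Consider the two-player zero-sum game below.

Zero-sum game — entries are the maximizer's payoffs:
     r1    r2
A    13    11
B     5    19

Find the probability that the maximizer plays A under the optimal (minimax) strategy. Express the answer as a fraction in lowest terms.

7/8

Row minima are 11 and 5, so the maximizer's maximin is 11; column maxima are 13 and 19, so the minimizer's minimax is 13. These differ, so the equilibrium is in mixed strategies.
Let the maximizer play A with probability p. The minimizer is indifferent when 13p + 5(1−p) = 11p + 19(1−p), giving p = 7/8.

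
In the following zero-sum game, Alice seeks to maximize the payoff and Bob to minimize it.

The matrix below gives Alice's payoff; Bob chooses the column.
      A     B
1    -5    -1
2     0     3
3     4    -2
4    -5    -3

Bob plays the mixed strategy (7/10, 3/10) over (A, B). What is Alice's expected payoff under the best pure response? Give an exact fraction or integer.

1: (-5)·(7/10) + (-1)·(3/10) = -19/5.
2: (0)·(7/10) + (3)·(3/10) = 9/10.
3: (4)·(7/10) + (-2)·(3/10) = 11/5.
4: (-5)·(7/10) + (-3)·(3/10) = -22/5.
The best pure response is 3 with expected payoff 11/5.

11/5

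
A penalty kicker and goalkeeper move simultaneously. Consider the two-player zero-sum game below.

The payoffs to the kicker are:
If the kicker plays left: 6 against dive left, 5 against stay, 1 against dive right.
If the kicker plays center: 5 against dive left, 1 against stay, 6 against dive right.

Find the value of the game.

29/9

Column dive left is strictly dominated by stay for the goalkeeper (it gives the kicker more in every row).
The remaining 2×2 game on (left, center) × (stay, dive right) has no saddle point. Let the kicker play left with probability p; indifference gives 5p + (1−p) = p + 6(1−p), so p = 5/9.
Similarly the goalkeeper's optimal q on stay is 5/9, and the value is 5·(5/9) + (1)·(4/9) = 29/9.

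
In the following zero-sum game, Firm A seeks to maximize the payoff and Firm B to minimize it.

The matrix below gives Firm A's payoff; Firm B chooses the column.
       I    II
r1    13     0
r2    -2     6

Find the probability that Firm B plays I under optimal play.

2/7

Row minima are 0 and -2, so Firm A's maximin is 0; column maxima are 13 and 6, so Firm B's minimax is 6. These differ, so the equilibrium is in mixed strategies.
Let Firm B play I with probability q. Firm A is indifferent when 13q = −2q + 6(1−q), giving q = 2/7.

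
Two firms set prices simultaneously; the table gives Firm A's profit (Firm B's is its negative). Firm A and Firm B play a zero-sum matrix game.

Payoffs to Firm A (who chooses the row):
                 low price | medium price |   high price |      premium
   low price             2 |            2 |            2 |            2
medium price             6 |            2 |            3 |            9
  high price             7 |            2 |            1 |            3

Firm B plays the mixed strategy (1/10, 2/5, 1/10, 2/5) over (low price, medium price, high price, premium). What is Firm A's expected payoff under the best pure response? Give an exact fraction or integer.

low price: (2)·(1/10) + (2)·(2/5) + (2)·(1/10) + (2)·(2/5) = 2.
medium price: (6)·(1/10) + (2)·(2/5) + (3)·(1/10) + (9)·(2/5) = 53/10.
high price: (7)·(1/10) + (2)·(2/5) + (1)·(1/10) + (3)·(2/5) = 14/5.
The best pure response is medium price with expected payoff 53/10.

53/10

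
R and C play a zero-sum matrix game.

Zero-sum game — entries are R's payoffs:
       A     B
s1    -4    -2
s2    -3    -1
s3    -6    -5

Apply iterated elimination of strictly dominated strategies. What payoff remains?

Column B is strictly dominated by A for C (-4<-2, -3<-1, -6<-5); eliminate B.
Row s1 is strictly dominated by row s2 (-3>-4); eliminate s1.
Row s3 is strictly dominated by row s2 (-3>-6); eliminate s3.
Only (s2, A) remains, with payoff -3.

-3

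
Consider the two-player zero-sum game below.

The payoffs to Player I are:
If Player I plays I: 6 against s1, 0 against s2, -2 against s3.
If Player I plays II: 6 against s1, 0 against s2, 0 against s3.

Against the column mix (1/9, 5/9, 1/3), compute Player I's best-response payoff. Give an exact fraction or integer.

I: (6)·(1/9) + (0)·(5/9) + (-2)·(1/3) = 0.
II: (6)·(1/9) + (0)·(5/9) + (0)·(1/3) = 2/3.
The best pure response is II with expected payoff 2/3.

2/3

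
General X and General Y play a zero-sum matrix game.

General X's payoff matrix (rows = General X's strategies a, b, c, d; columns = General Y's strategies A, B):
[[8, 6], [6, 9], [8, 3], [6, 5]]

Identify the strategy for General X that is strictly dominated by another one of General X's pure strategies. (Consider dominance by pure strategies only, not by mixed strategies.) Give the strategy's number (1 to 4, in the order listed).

Compare d with a: 8 > 6, 6 > 5.
So a strictly dominates d for General X; d is strictly dominated.

4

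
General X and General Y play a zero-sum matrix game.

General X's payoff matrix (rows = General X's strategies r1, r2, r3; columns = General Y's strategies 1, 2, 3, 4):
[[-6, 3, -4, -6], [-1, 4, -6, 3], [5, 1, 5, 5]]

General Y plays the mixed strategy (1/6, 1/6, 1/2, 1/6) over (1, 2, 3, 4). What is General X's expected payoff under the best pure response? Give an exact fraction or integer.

13/3

r1: (-6)·(1/6) + (3)·(1/6) + (-4)·(1/2) + (-6)·(1/6) = -7/2.
r2: (-1)·(1/6) + (4)·(1/6) + (-6)·(1/2) + (3)·(1/6) = -2.
r3: (5)·(1/6) + (1)·(1/6) + (5)·(1/2) + (5)·(1/6) = 13/3.
The best pure response is r3 with expected payoff 13/3.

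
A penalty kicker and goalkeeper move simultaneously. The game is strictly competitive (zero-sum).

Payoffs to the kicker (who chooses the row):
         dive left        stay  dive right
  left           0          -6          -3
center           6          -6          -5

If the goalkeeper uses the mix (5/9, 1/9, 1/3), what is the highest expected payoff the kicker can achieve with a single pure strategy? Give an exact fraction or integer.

1

left: (0)·(5/9) + (-6)·(1/9) + (-3)·(1/3) = -5/3.
center: (6)·(5/9) + (-6)·(1/9) + (-5)·(1/3) = 1.
The best pure response is center with expected payoff 1.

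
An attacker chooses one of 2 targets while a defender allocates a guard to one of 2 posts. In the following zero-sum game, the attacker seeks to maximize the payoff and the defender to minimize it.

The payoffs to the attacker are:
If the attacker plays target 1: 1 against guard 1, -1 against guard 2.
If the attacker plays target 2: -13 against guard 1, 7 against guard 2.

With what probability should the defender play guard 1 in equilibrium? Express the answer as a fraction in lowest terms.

4/11

Row minima are -1 and -13, so the attacker's maximin is -1; column maxima are 1 and 7, so the defender's minimax is 1. These differ, so the equilibrium is in mixed strategies.
Let the defender play guard 1 with probability q. The attacker is indifferent when q − (1−q) = −13q + 7(1−q), giving q = 4/11.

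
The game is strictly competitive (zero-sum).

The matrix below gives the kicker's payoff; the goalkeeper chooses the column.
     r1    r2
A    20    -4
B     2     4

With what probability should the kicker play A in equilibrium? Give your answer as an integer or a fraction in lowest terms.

1/13

Row minima are -4 and 2, so the kicker's maximin is 2; column maxima are 20 and 4, so the goalkeeper's minimax is 4. These differ, so the equilibrium is in mixed strategies.
Let the kicker play A with probability p. The goalkeeper is indifferent when 20p + 2(1−p) = −4p + 4(1−p), giving p = 1/13.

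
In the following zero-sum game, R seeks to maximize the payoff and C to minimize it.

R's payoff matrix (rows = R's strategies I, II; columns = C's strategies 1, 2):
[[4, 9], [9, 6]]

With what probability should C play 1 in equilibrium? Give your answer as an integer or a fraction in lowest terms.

3/8

Row minima are 4 and 6, so R's maximin is 6; column maxima are 9 and 9, so C's minimax is 9. These differ, so the equilibrium is in mixed strategies.
Let C play 1 with probability q. R is indifferent when 4q + 9(1−q) = 9q + 6(1−q), giving q = 3/8.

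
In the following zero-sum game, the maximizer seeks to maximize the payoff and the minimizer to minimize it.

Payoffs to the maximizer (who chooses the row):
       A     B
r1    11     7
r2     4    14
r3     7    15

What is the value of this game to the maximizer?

Row r2 is strictly dominated by row r3, so the maximizer never plays it.
The remaining 2×2 game on (r1, r3) × (A, B) has no saddle point. Let the maximizer play r1 with probability p; indifference gives 11p + 7(1−p) = 7p + 15(1−p), so p = 2/3.
Similarly the minimizer's optimal q on A is 2/3, and the value is 11·(2/3) + (7)·(1/3) = 29/3.

29/3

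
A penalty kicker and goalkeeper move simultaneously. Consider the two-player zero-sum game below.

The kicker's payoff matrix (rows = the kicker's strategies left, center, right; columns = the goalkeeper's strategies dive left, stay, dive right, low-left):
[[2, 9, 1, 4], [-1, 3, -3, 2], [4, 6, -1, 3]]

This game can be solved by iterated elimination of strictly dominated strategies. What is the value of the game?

Column low-left is strictly dominated by dive right for the goalkeeper (1<4, -3<2, -1<3); eliminate low-left.
Row center is strictly dominated by row left (2>-1, 9>3, 1>-3); eliminate center.
Column stay is strictly dominated by dive left for the goalkeeper (2<9, 4<6); eliminate stay.
Column dive left is strictly dominated by dive right for the goalkeeper (1<2, -1<4); eliminate dive left.
Row right is strictly dominated by row left (1>-1); eliminate right.
Only (left, dive right) remains, with payoff 1.

1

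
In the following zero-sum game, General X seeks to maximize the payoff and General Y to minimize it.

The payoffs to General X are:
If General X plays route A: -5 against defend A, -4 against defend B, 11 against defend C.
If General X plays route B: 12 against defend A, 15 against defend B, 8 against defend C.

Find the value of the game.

43/5

Column defend B is strictly dominated by defend A for General Y (it gives General X more in every row).
The remaining 2×2 game on (route A, route B) × (defend A, defend C) has no saddle point. Let General X play route A with probability p; indifference gives −5p + 12(1−p) = 11p + 8(1−p), so p = 1/5.
Similarly General Y's optimal q on defend A is 3/20, and the value is -5·(3/20) + (11)·(17/20) = 43/5.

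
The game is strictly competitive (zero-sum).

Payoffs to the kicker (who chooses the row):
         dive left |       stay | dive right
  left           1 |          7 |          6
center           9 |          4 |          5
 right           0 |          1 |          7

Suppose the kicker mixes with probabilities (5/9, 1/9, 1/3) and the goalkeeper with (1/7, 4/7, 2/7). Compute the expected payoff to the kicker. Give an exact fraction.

14/3

Against (1/7, 4/7, 2/7), each row's expected payoff is left: 41/7; center: 5; right: 18/7.
Taking the (5/9, 1/9, 1/3)-weighted average: (5/9)·(41/7) + (1/9)·(5) + (1/3)·(18/7) = 14/3.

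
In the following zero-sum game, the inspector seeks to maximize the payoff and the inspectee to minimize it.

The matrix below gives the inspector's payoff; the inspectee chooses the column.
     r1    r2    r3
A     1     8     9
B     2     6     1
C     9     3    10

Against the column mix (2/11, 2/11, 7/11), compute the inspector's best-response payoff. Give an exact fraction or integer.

94/11

A: (1)·(2/11) + (8)·(2/11) + (9)·(7/11) = 81/11.
B: (2)·(2/11) + (6)·(2/11) + (1)·(7/11) = 23/11.
C: (9)·(2/11) + (3)·(2/11) + (10)·(7/11) = 94/11.
The best pure response is C with expected payoff 94/11.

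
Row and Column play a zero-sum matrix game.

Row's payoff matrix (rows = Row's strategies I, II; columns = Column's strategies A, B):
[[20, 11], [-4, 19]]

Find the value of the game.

53/4

Row minima are 11 and -4, so Row's maximin is 11; column maxima are 20 and 19, so Column's minimax is 19. These differ, so the equilibrium is in mixed strategies.
Let Row play I with probability p. Column is indifferent when 20p − 4(1−p) = 11p + 19(1−p), giving p = 23/32.
Let Column play A with probability q. Row is indifferent when 20q + 11(1−q) = −4q + 19(1−q), giving q = 1/4.
The value is 20·(1/4) + (11)·(3/4) = 53/4.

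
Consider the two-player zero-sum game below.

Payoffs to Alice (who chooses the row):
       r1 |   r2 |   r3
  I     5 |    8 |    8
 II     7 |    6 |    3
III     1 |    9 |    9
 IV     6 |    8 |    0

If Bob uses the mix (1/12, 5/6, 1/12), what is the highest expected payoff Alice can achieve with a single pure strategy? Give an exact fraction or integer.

I: (5)·(1/12) + (8)·(5/6) + (8)·(1/12) = 31/4.
II: (7)·(1/12) + (6)·(5/6) + (3)·(1/12) = 35/6.
III: (1)·(1/12) + (9)·(5/6) + (9)·(1/12) = 25/3.
IV: (6)·(1/12) + (8)·(5/6) + (0)·(1/12) = 43/6.
The best pure response is III with expected payoff 25/3.

25/3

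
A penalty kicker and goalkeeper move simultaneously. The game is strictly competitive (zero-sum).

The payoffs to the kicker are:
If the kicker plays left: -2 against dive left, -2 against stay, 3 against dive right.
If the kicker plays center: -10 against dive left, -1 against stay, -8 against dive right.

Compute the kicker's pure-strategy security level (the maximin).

The worst-case payoff for each row is left: -2, center: -10.
The best of these is -2.

-2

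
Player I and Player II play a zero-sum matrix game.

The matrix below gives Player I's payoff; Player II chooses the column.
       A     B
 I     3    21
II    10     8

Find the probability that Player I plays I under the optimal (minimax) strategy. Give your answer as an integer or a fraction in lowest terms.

1/10

Row minima are 3 and 8, so Player I's maximin is 8; column maxima are 10 and 21, so Player II's minimax is 10. These differ, so the equilibrium is in mixed strategies.
Let Player I play I with probability p. Player II is indifferent when 3p + 10(1−p) = 21p + 8(1−p), giving p = 1/10.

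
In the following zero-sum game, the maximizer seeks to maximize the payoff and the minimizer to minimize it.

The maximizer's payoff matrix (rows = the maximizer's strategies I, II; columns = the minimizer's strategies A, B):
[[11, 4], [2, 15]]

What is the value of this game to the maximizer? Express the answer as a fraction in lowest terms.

Row minima are 4 and 2, so the maximizer's maximin is 4; column maxima are 11 and 15, so the minimizer's minimax is 11. These differ, so the equilibrium is in mixed strategies.
Let the maximizer play I with probability p. The minimizer is indifferent when 11p + 2(1−p) = 4p + 15(1−p), giving p = 13/20.
Let the minimizer play A with probability q. The maximizer is indifferent when 11q + 4(1−q) = 2q + 15(1−q), giving q = 11/20.
The value is 11·(11/20) + (4)·(9/20) = 157/20.

157/20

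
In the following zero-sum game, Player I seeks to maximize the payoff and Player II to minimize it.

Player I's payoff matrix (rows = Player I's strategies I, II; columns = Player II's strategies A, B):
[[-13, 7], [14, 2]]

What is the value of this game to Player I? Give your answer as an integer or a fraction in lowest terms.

31/8

Row minima are -13 and 2, so Player I's maximin is 2; column maxima are 14 and 7, so Player II's minimax is 7. These differ, so the equilibrium is in mixed strategies.
Let Player I play I with probability p. Player II is indifferent when −13p + 14(1−p) = 7p + 2(1−p), giving p = 3/8.
Let Player II play A with probability q. Player I is indifferent when −13q + 7(1−q) = 14q + 2(1−q), giving q = 5/32.
The value is -13·(5/32) + (7)·(27/32) = 31/8.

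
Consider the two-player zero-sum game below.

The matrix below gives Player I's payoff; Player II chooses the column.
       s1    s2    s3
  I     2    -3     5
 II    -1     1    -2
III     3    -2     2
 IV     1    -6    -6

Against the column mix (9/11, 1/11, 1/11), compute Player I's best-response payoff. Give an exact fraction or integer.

27/11

I: (2)·(9/11) + (-3)·(1/11) + (5)·(1/11) = 20/11.
II: (-1)·(9/11) + (1)·(1/11) + (-2)·(1/11) = -10/11.
III: (3)·(9/11) + (-2)·(1/11) + (2)·(1/11) = 27/11.
IV: (1)·(9/11) + (-6)·(1/11) + (-6)·(1/11) = -3/11.
The best pure response is III with expected payoff 27/11.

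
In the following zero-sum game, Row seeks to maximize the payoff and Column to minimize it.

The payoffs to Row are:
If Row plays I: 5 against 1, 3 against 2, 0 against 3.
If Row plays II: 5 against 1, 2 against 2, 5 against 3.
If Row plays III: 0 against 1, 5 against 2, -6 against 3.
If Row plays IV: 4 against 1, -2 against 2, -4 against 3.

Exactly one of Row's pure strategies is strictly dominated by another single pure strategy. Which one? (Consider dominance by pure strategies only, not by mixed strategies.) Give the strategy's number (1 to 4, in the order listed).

4

Compare IV with I: 5 > 4, 3 > -2, 0 > -4.
So I strictly dominates IV for Row; IV is strictly dominated.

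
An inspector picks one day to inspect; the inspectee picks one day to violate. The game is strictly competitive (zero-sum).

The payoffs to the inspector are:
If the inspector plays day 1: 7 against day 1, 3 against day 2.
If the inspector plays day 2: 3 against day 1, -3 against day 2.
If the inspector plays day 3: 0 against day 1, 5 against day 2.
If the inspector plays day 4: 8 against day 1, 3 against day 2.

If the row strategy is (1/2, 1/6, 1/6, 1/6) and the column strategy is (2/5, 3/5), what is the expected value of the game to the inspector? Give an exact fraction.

Against (2/5, 3/5), each row's expected payoff is day 1: 23/5; day 2: -3/5; day 3: 3; day 4: 5.
Taking the (1/2, 1/6, 1/6, 1/6)-weighted average: (1/2)·(23/5) + (1/6)·(-3/5) + (1/6)·(3) + (1/6)·(5) = 53/15.

53/15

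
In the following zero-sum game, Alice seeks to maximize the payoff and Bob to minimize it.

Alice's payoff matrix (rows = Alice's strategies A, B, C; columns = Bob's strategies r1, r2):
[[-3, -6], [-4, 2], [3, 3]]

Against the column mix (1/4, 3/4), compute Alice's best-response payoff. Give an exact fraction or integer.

A: (-3)·(1/4) + (-6)·(3/4) = -21/4.
B: (-4)·(1/4) + (2)·(3/4) = 1/2.
C: (3)·(1/4) + (3)·(3/4) = 3.
The best pure response is C with expected payoff 3.

3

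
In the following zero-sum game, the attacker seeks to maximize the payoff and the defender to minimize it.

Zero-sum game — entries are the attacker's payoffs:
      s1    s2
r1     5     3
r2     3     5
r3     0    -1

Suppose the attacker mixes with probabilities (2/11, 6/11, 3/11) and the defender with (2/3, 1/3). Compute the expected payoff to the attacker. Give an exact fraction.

89/33

Against (2/3, 1/3), each row's expected payoff is r1: 13/3; r2: 11/3; r3: -1/3.
Taking the (2/11, 6/11, 3/11)-weighted average: (2/11)·(13/3) + (6/11)·(11/3) + (3/11)·(-1/3) = 89/33.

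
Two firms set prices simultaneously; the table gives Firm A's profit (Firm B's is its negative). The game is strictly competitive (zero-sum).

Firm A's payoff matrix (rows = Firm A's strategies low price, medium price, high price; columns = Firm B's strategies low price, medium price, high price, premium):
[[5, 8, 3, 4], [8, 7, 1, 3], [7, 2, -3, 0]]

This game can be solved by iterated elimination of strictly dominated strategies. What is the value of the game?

3

Column low price is strictly dominated by high price for Firm B (3<5, 1<8, -3<7); eliminate low price.
Row high price is strictly dominated by row low price (8>2, 3>-3, 4>0); eliminate high price.
Column medium price is strictly dominated by high price for Firm B (3<8, 1<7); eliminate medium price.
Row medium price is strictly dominated by row low price (3>1, 4>3); eliminate medium price.
Column premium is strictly dominated by high price for Firm B (3<4); eliminate premium.
Only (low price, high price) remains, with payoff 3.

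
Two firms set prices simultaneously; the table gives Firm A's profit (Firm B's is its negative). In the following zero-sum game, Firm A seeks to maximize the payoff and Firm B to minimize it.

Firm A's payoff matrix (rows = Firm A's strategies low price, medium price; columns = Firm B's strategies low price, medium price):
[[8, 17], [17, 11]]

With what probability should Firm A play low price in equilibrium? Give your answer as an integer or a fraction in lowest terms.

Row minima are 8 and 11, so Firm A's maximin is 11; column maxima are 17 and 17, so Firm B's minimax is 17. These differ, so the equilibrium is in mixed strategies.
Let Firm A play low price with probability p. Firm B is indifferent when 8p + 17(1−p) = 17p + 11(1−p), giving p = 2/5.

2/5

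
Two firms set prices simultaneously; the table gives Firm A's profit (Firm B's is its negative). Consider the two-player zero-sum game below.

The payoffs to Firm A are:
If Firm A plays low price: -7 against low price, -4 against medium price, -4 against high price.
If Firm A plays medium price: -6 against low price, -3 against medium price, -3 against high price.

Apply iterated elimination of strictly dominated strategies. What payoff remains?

Row low price is strictly dominated by row medium price (-6>-7, -3>-4, -3>-4); eliminate low price.
Column high price is strictly dominated by low price for Firm B (-6<-3); eliminate high price.
Column medium price is strictly dominated by low price for Firm B (-6<-3); eliminate medium price.
Only (medium price, low price) remains, with payoff -6.

-6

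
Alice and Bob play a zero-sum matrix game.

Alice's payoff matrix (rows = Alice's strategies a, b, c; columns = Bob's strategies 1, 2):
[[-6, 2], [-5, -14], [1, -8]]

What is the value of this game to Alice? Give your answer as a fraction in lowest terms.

Row b is strictly dominated by row c, so Alice never plays it.
The remaining 2×2 game on (a, c) × (1, 2) has no saddle point. Let Alice play a with probability p; indifference gives −6p + (1−p) = 2p − 8(1−p), so p = 9/17.
Similarly Bob's optimal q on 1 is 10/17, and the value is -6·(10/17) + (2)·(7/17) = -46/17.

-46/17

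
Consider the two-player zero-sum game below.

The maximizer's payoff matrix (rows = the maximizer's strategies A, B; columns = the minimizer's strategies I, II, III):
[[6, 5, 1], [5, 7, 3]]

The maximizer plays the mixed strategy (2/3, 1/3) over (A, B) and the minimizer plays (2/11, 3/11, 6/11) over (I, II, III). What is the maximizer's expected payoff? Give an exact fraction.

Against (2/11, 3/11, 6/11), each row's expected payoff is A: 3; B: 49/11.
Taking the (2/3, 1/3)-weighted average: (2/3)·(3) + (1/3)·(49/11) = 115/33.

115/33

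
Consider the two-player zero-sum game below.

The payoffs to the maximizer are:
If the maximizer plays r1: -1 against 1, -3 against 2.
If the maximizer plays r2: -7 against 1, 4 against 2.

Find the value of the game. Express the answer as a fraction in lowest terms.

-25/13

Row minima are -3 and -7, so the maximizer's maximin is -3; column maxima are -1 and 4, so the minimizer's minimax is -1. These differ, so the equilibrium is in mixed strategies.
Let the maximizer play r1 with probability p. The minimizer is indifferent when −p − 7(1−p) = −3p + 4(1−p), giving p = 11/13.
Let the minimizer play 1 with probability q. The maximizer is indifferent when −q − 3(1−q) = −7q + 4(1−q), giving q = 7/13.
The value is -1·(7/13) + (-3)·(6/13) = -25/13.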